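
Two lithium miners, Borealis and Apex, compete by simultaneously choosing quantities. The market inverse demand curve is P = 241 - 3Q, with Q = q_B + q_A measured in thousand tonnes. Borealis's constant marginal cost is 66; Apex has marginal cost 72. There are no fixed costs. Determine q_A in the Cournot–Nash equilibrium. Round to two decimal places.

Borealis's profit: π_B = (241 - 3Q)q_B - (66q_B). Setting ∂π_B/∂q_B = 0: 175 - 6q_B - 3(q_A) = 0.
Apex's first-order condition: 169 - 6q_A - 3(q_B) = 0.
So q_B = (175 - 3q_A)/6 and q_A = (169 - 3q_B)/6.
Solving the pair: q_B = 181/9, q_A = 163/9.

18.11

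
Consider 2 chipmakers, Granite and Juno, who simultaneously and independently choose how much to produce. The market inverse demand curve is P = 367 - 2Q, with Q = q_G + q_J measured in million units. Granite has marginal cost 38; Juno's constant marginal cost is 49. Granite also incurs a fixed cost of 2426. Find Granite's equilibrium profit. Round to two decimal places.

Granite's profit: π_G = (367 - 2Q)q_G - (38q_G). Setting ∂π_G/∂q_G = 0: 329 - 4q_G - 2(q_J) = 0.
Juno's profit: π_J = (367 - 2Q)q_J - (49q_J). Setting ∂π_J/∂q_J = 0: 318 - 4q_J - 2(q_G) = 0.
Best responses: q_G = (329 - 2q_J)/4, q_J = (318 - 2q_G)/4.
Solving the pair: q_G = 170/3, q_J = 307/6.
Price P = 367 - 2·(647/6) = 454/3.
Granite's profit: (454/3 - 38)·(170/3) - 2426 = 3996.2222.

3996.22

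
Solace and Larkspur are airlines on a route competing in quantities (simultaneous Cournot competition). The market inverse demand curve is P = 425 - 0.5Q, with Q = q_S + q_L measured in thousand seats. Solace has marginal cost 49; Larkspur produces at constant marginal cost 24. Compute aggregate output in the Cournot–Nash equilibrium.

Solace's profit: π_S = (425 - 0.5Q)q_S - (49q_S). Setting ∂π_S/∂q_S = 0: 376 - q_S - (1/2)(q_L) = 0.
Larkspur's profit: π_L = (425 - 0.5Q)q_L - (24q_L). Setting ∂π_L/∂q_L = 0: 401 - q_L - (1/2)(q_S) = 0.
So q_S = (376 - (1/2)q_L) and q_L = (401 - (1/2)q_S).
Solving the pair: q_S = 234, q_L = 284.
Total output Q = 234 + 284 = 518.

518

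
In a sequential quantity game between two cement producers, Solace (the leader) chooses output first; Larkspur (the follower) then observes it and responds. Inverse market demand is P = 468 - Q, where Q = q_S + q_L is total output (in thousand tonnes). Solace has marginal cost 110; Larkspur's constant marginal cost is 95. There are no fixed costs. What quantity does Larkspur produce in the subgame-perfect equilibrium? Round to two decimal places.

100.75

The follower Larkspur best-responds to any q_S: π_L = (468 - Q)q_L - 95q_L.
Setting the follower's marginal profit to zero, 373 - q_S - 2q_L = 0, i.e. q_L = (373 - q_S)/2.
Solace substitutes q_L(q_S) into its own profit: π_S = q_S(468 - q_S - (373 - q_S)/2) - 110q_S = (563/2 - (1/2)q_S)q_S - 110q_S.
Leader FOC: 343/2 - q_S = 0, so q_S = 343/2.
Then q_L = (373 - 343/2)/2 = 403/4.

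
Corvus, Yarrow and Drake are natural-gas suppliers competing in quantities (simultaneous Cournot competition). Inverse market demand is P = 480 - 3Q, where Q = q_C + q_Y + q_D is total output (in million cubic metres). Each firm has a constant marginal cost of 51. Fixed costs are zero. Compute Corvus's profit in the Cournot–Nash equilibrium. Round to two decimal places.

3834.19

A representative firm's profit is π_i = q_i(480 - 3Q) - 51q_i.
Setting ∂π_i/∂q_i = 0 with rivals' quantities fixed: 429 - 6q_i - 3·Σ_{j≠i} q_j = 0.
With identical firms every q_j equals q_i, so Σ_{j≠i} q_j = 2q_i and 429 = 12q_i, giving q_i = 143/4.
Price P = 480 - 3·(429/4) = 633/4.
Corvus's profit: (633/4 - 51)·(143/4) = 3834.1875.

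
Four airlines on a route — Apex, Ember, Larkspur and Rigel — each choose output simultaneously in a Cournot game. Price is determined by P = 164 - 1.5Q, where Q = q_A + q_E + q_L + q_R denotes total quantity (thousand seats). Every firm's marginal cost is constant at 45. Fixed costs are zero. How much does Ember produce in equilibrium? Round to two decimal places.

15.87

A representative firm's profit is π_i = q_i(164 - 1.5Q) - 45q_i.
First-order condition (treating rivals' output as given): 119 - 3q_i - (3/2)·Σ_{j≠i} q_j = 0.
By symmetry each firm produces the same amount; substituting Σ_{j≠i} q_j = 3q_i yields q_i = 119/(15/2) = 238/15.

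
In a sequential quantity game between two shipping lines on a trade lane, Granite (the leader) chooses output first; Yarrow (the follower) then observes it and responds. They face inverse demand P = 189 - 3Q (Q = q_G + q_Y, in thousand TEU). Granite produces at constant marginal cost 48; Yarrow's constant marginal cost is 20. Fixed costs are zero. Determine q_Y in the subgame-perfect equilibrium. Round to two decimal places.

18.75

Solve by backward induction. Given q_G, the follower Yarrow maximises π_Y = (189 - 3q_G - 3q_Y)q_Y - 20q_Y.
Follower FOC: 169 - 3q_G - 6q_Y = 0, so q_Y(q_G) = (169 - 3q_G)/6.
The leader anticipates this reaction. Substituting into P = 189 - 3Q gives P = 209/2 - (3/2)q_G, so π_G = (209/2 - (3/2)q_G)q_G - 48q_G.
Maximising: ∂π_G/∂q_G = 113/2 - 3q_G = 0, giving q_G = 113/6.
Then q_Y = (169 - 3·(113/6))/6 = 75/4.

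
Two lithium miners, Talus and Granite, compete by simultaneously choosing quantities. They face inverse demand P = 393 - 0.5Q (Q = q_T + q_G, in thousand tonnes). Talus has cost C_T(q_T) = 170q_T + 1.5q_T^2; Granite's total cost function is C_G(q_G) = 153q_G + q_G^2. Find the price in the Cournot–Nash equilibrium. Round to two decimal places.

Talus's profit: π_T = (393 - 0.5Q)q_T - (170q_T + (3/2)q_T²). Setting ∂π_T/∂q_T = 0: 223 - 4q_T - (1/2)(q_G) = 0.
Granite's first-order condition: 240 - 3q_G - (1/2)(q_T) = 0.
So q_T = (223 - (1/2)q_G)/4 and q_G = (240 - (1/2)q_T)/3.
Substituting one into the other gives q_T = 46.7234 and q_G = 72.2128.
Total output Q = 118.9362, so price P = 393 - (1/2)·118.9362 = 333.5319.

333.53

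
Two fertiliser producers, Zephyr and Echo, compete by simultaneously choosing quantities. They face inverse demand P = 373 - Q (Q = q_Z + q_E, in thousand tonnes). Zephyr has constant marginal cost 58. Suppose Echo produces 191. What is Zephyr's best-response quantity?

With the rival's output fixed at 191, Zephyr's profit is π_Z = (373 - 191 - q_Z)q_Z - (58q_Z) = (182 - q_Z)q_Z - (58q_Z).
∂π_Z/∂q_Z = 124 - 2q_Z = 0, so q_Z = 62.

62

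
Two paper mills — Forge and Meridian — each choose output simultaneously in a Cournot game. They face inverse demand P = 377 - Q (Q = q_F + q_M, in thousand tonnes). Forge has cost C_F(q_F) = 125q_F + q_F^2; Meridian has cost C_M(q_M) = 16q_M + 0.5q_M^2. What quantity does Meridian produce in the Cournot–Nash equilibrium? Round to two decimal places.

108.36

Forge's profit: π_F = (377 - Q)q_F - (125q_F + q_F²). Setting ∂π_F/∂q_F = 0: 252 - 4q_F - (q_M) = 0.
Meridian's profit: π_M = (377 - Q)q_M - (16q_M + (1/2)q_M²). Setting ∂π_M/∂q_M = 0: 361 - 3q_M - (q_F) = 0.
Rearranging gives the reaction functions q_F = (252 - q_M)/4 and q_M = (361 - q_F)/3.
Substituting one into the other gives q_F = 395/11 and q_M = 1192/11.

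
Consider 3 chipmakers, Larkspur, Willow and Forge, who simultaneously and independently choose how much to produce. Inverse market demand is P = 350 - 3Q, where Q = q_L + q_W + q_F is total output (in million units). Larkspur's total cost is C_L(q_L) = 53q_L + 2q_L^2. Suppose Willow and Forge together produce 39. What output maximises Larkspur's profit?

18

With rivals' combined output fixed at 39, Larkspur's profit is π_L = (350 - 3·39 - 3q_L)q_L - (53q_L + 2q_L²) = (233 - 3q_L)q_L - (53q_L + 2q_L²).
∂π_L/∂q_L = 180 - 10q_L = 0, so q_L = 18.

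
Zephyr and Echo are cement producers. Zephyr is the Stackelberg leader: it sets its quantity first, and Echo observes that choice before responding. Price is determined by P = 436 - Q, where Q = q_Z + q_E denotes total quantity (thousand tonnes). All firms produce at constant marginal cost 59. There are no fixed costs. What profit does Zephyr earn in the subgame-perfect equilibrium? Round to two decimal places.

The follower Echo best-responds to any q_Z: π_E = (436 - Q)q_E - 59q_E.
Setting the follower's marginal profit to zero, 377 - q_Z - 2q_E = 0, i.e. q_E = (377 - q_Z)/2.
Zephyr substitutes q_E(q_Z) into its own profit: π_Z = q_Z(436 - q_Z - (377 - q_Z)/2) - 59q_Z = (495/2 - (1/2)q_Z)q_Z - 59q_Z.
Leader FOC: 377/2 - q_Z = 0, so q_Z = 377/2.
Then q_E = (377 - 377/2)/2 = 377/4.
Price P = 436 - 1131/4 = 613/4.
Zephyr's profit: (613/4 - 59)·(377/2) = 17766.1250.

17766.13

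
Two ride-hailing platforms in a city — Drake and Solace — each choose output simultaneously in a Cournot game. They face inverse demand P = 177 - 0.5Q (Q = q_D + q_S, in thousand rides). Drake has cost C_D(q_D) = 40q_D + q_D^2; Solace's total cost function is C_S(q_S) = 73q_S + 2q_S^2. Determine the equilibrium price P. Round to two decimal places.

147.29

Drake's profit: π_D = (177 - 0.5Q)q_D - (40q_D + q_D²). Setting ∂π_D/∂q_D = 0: 137 - 3q_D - (1/2)(q_S) = 0.
Solace's profit: π_S = (177 - 0.5Q)q_S - (73q_S + 2q_S²). Setting ∂π_S/∂q_S = 0: 104 - 5q_S - (1/2)(q_D) = 0.
Rearranging gives the reaction functions q_D = (137 - (1/2)q_S)/3 and q_S = (104 - (1/2)q_D)/5.
Solving the pair: q_D = 42.9153, q_S = 974/59.
Total output Q = 59.4237, so price P = 177 - (1/2)·59.4237 = 147.2881.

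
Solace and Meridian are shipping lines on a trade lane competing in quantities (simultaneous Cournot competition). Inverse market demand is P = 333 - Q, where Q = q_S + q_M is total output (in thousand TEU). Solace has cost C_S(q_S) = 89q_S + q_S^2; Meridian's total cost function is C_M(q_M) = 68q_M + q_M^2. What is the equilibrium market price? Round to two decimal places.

231.20

Solace's profit: π_S = (333 - Q)q_S - (89q_S + q_S²). Setting ∂π_S/∂q_S = 0: 244 - 4q_S - (q_M) = 0.
Meridian's first-order condition: 265 - 4q_M - (q_S) = 0.
So q_S = (244 - q_M)/4 and q_M = (265 - q_S)/4.
Solving the pair: q_S = 237/5, q_M = 272/5.
Total output Q = 509/5, so price P = 333 - 509/5 = 1156/5.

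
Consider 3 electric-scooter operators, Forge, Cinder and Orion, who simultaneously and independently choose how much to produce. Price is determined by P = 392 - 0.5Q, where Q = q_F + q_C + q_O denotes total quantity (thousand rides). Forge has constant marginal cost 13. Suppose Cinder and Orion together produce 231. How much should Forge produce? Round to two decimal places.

With rivals' combined output fixed at 231, Forge's profit is π_F = (392 - (1/2)·231 - (1/2)q_F)q_F - (13q_F) = (553/2 - (1/2)q_F)q_F - (13q_F).
∂π_F/∂q_F = 527/2 - q_F = 0, so q_F = 527/2.

263.50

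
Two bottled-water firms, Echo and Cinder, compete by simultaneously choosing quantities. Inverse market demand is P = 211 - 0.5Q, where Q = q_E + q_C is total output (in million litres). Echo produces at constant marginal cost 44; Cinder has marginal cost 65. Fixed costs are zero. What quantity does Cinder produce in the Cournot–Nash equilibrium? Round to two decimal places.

83.33

Echo's profit: π_E = (211 - 0.5Q)q_E - (44q_E). Setting ∂π_E/∂q_E = 0: 167 - q_E - (1/2)(q_C) = 0.
Cinder's profit: π_C = (211 - 0.5Q)q_C - (65q_C). Setting ∂π_C/∂q_C = 0: 146 - q_C - (1/2)(q_E) = 0.
So q_E = (167 - (1/2)q_C) and q_C = (146 - (1/2)q_E).
Substituting one into the other gives q_E = 376/3 and q_C = 250/3.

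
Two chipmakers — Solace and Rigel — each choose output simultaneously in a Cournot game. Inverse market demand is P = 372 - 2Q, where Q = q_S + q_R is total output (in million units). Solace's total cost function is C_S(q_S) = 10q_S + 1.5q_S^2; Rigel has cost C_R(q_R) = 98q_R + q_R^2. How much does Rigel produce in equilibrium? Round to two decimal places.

31.42

Solace's profit: π_S = (372 - 2Q)q_S - (10q_S + (3/2)q_S²). Setting ∂π_S/∂q_S = 0: 362 - 7q_S - 2(q_R) = 0.
Rigel's first-order condition: 274 - 6q_R - 2(q_S) = 0.
Best responses: q_S = (362 - 2q_R)/7, q_R = (274 - 2q_S)/6.
Substituting one into the other gives q_S = 812/19 and q_R = 597/19.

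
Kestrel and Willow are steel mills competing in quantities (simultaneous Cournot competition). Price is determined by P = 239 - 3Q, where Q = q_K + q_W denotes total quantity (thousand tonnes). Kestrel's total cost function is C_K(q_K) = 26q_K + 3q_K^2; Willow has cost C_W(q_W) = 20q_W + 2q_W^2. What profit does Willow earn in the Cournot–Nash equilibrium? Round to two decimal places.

1605.44

Kestrel's profit: π_K = (239 - 3Q)q_K - (26q_K + 3q_K²). Setting ∂π_K/∂q_K = 0: 213 - 12q_K - 3(q_W) = 0.
Willow's first-order condition: 219 - 10q_W - 3(q_K) = 0.
Best responses: q_K = (213 - 3q_W)/12, q_W = (219 - 3q_K)/10.
Solving the pair: q_K = 491/37, q_W = 663/37.
Price P = 239 - 3·(1154/37) = 145.4324.
Willow's profit: 145.4324·(663/37) - 20·(663/37) - 2(663/37)² = 1605.4383.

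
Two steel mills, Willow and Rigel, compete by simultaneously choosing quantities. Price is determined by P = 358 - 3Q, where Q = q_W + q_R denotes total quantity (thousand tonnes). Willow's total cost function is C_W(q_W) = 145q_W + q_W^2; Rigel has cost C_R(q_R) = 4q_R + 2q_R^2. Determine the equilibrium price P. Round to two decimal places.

Willow's profit: π_W = (358 - 3Q)q_W - (145q_W + q_W²). Setting ∂π_W/∂q_W = 0: 213 - 8q_W - 3(q_R) = 0.
Rigel's first-order condition: 354 - 10q_R - 3(q_W) = 0.
Best responses: q_W = (213 - 3q_R)/8, q_R = (354 - 3q_W)/10.
Solving the pair: q_W = 1068/71, q_R = 30.8873.
Total output Q = 45.9296, so price P = 358 - 3·45.9296 = 220.2113.

220.21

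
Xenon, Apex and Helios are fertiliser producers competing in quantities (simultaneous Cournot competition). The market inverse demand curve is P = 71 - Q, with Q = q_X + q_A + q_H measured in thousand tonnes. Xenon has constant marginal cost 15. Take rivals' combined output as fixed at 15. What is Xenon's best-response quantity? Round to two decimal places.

20.50

With rivals' combined output fixed at 15, Xenon's profit is π_X = (71 - 15 - q_X)q_X - (15q_X) = (56 - q_X)q_X - (15q_X).
∂π_X/∂q_X = 41 - 2q_X = 0, so q_X = 41/2.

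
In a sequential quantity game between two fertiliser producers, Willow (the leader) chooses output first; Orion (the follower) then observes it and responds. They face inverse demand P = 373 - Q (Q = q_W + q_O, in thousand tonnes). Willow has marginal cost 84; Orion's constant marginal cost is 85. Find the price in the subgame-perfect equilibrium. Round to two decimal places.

Solve by backward induction. Given q_W, the follower Orion maximises π_O = (373 - q_W - q_O)q_O - 85q_O.
∂π_O/∂q_O = 288 - q_W - 2q_O = 0 gives the reaction function q_O = (288 - q_W)/2.
The leader anticipates this reaction. Substituting into P = 373 - Q gives P = 229 - (1/2)q_W, so π_W = (229 - (1/2)q_W)q_W - 84q_W.
Maximising: ∂π_W/∂q_W = 145 - q_W = 0, giving q_W = 145.
Then q_O = (288 - 145)/2 = 143/2.
Total output Q = 433/2, so price P = 373 - 433/2 = 313/2.

156.50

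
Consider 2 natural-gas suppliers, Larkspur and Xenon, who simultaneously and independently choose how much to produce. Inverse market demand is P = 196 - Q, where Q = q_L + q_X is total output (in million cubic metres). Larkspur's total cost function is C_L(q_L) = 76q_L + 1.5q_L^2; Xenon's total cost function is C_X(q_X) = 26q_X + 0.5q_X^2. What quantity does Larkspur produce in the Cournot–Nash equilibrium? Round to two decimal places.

Larkspur's profit: π_L = (196 - Q)q_L - (76q_L + (3/2)q_L²). Setting ∂π_L/∂q_L = 0: 120 - 5q_L - (q_X) = 0.
Xenon's first-order condition: 170 - 3q_X - (q_L) = 0.
Best responses: q_L = (120 - q_X)/5, q_X = (170 - q_L)/3.
Solving the pair: q_L = 95/7, q_X = 365/7.

13.57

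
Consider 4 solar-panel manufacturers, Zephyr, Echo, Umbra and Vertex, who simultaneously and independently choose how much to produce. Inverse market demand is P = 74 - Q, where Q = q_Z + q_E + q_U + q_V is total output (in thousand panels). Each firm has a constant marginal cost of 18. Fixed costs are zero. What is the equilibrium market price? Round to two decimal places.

29.20

Each firm earns π_i = (74 - Q)q_i - 18q_i.
Setting ∂π_i/∂q_i = 0 with rivals' quantities fixed: 56 - 2q_i - Σ_{j≠i} q_j = 0.
By symmetry each firm produces the same amount; substituting Σ_{j≠i} q_j = 3q_i yields q_i = 56/5.
Total output Q = 224/5, so price P = 74 - 224/5 = 146/5.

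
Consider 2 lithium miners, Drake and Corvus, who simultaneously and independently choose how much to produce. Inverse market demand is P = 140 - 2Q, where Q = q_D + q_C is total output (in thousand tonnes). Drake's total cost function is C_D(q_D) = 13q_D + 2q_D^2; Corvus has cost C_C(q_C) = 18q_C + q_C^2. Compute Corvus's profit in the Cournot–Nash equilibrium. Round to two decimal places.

Drake's profit: π_D = (140 - 2Q)q_D - (13q_D + 2q_D²). Setting ∂π_D/∂q_D = 0: 127 - 8q_D - 2(q_C) = 0.
Corvus's profit: π_C = (140 - 2Q)q_C - (18q_C + q_C²). Setting ∂π_C/∂q_C = 0: 122 - 6q_C - 2(q_D) = 0.
So q_D = (127 - 2q_C)/8 and q_C = (122 - 2q_D)/6.
Substituting one into the other gives q_D = 259/22 and q_C = 361/22.
Price P = 140 - 2·(310/11) = 920/11.
Corvus's profit: (920/11)·(361/22) - 18·(361/22) - (361/22)² = 807.7748.

807.77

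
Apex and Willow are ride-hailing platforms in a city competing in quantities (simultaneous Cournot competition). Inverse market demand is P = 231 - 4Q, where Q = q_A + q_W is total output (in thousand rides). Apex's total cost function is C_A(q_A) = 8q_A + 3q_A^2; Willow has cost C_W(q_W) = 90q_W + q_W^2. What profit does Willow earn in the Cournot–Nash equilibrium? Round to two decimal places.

Apex's profit: π_A = (231 - 4Q)q_A - (8q_A + 3q_A²). Setting ∂π_A/∂q_A = 0: 223 - 14q_A - 4(q_W) = 0.
Willow's first-order condition: 141 - 10q_W - 4(q_A) = 0.
So q_A = (223 - 4q_W)/14 and q_W = (141 - 4q_A)/10.
Solving the pair: q_A = 833/62, q_W = 541/62.
Price P = 231 - 4·(687/31) = 142.3548.
Willow's profit: 142.3548·(541/62) - 90·(541/62) - (541/62)² = 380.6985.

380.70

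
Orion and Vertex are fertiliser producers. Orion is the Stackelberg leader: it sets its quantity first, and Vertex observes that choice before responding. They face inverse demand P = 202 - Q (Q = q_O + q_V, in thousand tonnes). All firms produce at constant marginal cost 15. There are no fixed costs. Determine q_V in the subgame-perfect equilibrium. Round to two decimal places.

Solve by backward induction. Given q_O, the follower Vertex maximises π_V = (202 - q_O - q_V)q_V - 15q_V.
∂π_V/∂q_V = 187 - q_O - 2q_V = 0 gives the reaction function q_V = (187 - q_O)/2.
Orion substitutes q_V(q_O) into its own profit: π_O = q_O(202 - q_O - (187 - q_O)/2) - 15q_O = (217/2 - (1/2)q_O)q_O - 15q_O.
Leader FOC: 187/2 - q_O = 0, so q_O = 187/2.
Then q_V = (187 - 187/2)/2 = 187/4.

46.75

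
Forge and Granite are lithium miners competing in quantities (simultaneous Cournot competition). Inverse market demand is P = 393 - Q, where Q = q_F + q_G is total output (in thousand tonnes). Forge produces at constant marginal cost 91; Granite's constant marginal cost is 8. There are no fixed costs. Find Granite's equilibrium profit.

Forge's profit: π_F = (393 - Q)q_F - (91q_F). Setting ∂π_F/∂q_F = 0: 302 - 2q_F - (q_G) = 0.
Granite's profit: π_G = (393 - Q)q_G - (8q_G). Setting ∂π_G/∂q_G = 0: 385 - 2q_G - (q_F) = 0.
Rearranging gives the reaction functions q_F = (302 - q_G)/2 and q_G = (385 - q_F)/2.
Substituting one into the other gives q_F = 73 and q_G = 156.
Price P = 393 - 229 = 164.
Granite's profit: (164 - 8)·156 = 24336.

24336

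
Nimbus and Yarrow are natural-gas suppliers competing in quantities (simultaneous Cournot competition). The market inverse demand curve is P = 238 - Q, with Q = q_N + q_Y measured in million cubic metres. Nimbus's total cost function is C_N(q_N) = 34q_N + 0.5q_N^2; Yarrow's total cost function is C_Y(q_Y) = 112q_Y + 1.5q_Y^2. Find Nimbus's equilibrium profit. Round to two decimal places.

6116.60

Nimbus's profit: π_N = (238 - Q)q_N - (34q_N + (1/2)q_N²). Setting ∂π_N/∂q_N = 0: 204 - 3q_N - (q_Y) = 0.
Yarrow's profit: π_Y = (238 - Q)q_Y - (112q_Y + (3/2)q_Y²). Setting ∂π_Y/∂q_Y = 0: 126 - 5q_Y - (q_N) = 0.
Rearranging gives the reaction functions q_N = (204 - q_Y)/3 and q_Y = (126 - q_N)/5.
Solving the pair: q_N = 447/7, q_Y = 87/7.
Price P = 238 - 534/7 = 1132/7.
Nimbus's profit: (1132/7)·(447/7) - 34·(447/7) - (1/2)(447/7)² = 6116.6020.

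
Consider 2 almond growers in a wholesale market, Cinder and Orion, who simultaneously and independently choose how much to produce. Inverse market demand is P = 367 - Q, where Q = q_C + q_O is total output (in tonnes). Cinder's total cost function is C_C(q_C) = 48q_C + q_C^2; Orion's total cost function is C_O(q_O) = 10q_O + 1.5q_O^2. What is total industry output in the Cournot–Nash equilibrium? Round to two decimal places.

123.53

Cinder's profit: π_C = (367 - Q)q_C - (48q_C + q_C²). Setting ∂π_C/∂q_C = 0: 319 - 4q_C - (q_O) = 0.
Orion's profit: π_O = (367 - Q)q_O - (10q_O + (3/2)q_O²). Setting ∂π_O/∂q_O = 0: 357 - 5q_O - (q_C) = 0.
Rearranging gives the reaction functions q_C = (319 - q_O)/4 and q_O = (357 - q_C)/5.
Solving the pair: q_C = 1238/19, q_O = 1109/19.
Total output Q = 1238/19 + 1109/19 = 123.5263.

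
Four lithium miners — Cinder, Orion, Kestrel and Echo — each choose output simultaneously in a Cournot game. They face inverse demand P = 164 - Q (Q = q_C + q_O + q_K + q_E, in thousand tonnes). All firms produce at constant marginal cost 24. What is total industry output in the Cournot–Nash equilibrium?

112

Each firm earns π_i = (164 - Q)q_i - 24q_i.
First-order condition (treating rivals' output as given): 140 - 2q_i - Σ_{j≠i} q_j = 0.
With identical firms every q_j equals q_i, so Σ_{j≠i} q_j = 3q_i and 140 = 5q_i, giving q_i = 28.
Total output Q = 28 + 28 + 28 + 28 = 112.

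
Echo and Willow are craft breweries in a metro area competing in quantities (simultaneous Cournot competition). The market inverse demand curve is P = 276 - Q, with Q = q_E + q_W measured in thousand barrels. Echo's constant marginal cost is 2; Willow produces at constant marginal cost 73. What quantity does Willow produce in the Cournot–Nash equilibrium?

Echo's profit: π_E = (276 - Q)q_E - (2q_E). Setting ∂π_E/∂q_E = 0: 274 - 2q_E - (q_W) = 0.
Willow's first-order condition: 203 - 2q_W - (q_E) = 0.
So q_E = (274 - q_W)/2 and q_W = (203 - q_E)/2.
Solving the pair: q_E = 115, q_W = 44.

44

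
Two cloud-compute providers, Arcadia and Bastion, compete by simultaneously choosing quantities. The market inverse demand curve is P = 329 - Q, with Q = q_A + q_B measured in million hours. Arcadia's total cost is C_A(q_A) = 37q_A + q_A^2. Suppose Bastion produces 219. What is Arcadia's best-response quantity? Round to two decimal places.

18.25

With the rival's output fixed at 219, Arcadia's profit is π_A = (329 - 219 - q_A)q_A - (37q_A + q_A²) = (110 - q_A)q_A - (37q_A + q_A²).
∂π_A/∂q_A = 73 - 4q_A = 0, so q_A = 73/4.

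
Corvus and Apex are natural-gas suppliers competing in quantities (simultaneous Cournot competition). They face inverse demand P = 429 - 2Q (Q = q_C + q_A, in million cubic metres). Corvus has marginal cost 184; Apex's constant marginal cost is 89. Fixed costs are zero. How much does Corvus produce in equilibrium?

Corvus's profit: π_C = (429 - 2Q)q_C - (184q_C). Setting ∂π_C/∂q_C = 0: 245 - 4q_C - 2(q_A) = 0.
Apex's first-order condition: 340 - 4q_A - 2(q_C) = 0.
So q_C = (245 - 2q_A)/4 and q_A = (340 - 2q_C)/4.
Solving the pair: q_C = 25, q_A = 145/2.

25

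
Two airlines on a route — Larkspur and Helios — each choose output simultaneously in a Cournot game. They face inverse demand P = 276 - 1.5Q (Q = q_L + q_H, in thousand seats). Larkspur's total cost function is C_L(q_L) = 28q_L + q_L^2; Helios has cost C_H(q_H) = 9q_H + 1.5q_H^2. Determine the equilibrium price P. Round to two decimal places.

165.16

Larkspur's profit: π_L = (276 - 1.5Q)q_L - (28q_L + q_L²). Setting ∂π_L/∂q_L = 0: 248 - 5q_L - (3/2)(q_H) = 0.
Helios's first-order condition: 267 - 6q_H - (3/2)(q_L) = 0.
So q_L = (248 - (3/2)q_H)/5 and q_H = (267 - (3/2)q_L)/6.
Substituting one into the other gives q_L = 1450/37 and q_H = 1284/37.
Total output Q = 73.8919, so price P = 276 - (3/2)·73.8919 = 165.1622.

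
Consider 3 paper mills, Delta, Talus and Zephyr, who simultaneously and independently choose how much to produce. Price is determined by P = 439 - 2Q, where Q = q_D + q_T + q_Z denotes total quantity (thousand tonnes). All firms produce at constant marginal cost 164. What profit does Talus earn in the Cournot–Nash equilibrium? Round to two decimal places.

2363.28

A representative firm's profit is π_i = q_i(439 - 2Q) - 164q_i.
Setting ∂π_i/∂q_i = 0 with rivals' quantities fixed: 275 - 4q_i - 2·Σ_{j≠i} q_j = 0.
By symmetry each firm produces the same amount; substituting Σ_{j≠i} q_j = 2q_i yields q_i = 275/8.
Price P = 439 - 2·(825/8) = 931/4.
Talus's profit: (931/4 - 164)·(275/8) = 2363.2813.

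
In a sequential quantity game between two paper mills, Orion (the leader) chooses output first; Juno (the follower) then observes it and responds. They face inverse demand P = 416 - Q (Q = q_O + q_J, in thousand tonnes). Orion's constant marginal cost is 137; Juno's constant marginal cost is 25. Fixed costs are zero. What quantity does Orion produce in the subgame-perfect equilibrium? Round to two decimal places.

Solve by backward induction. Given q_O, the follower Juno maximises π_J = (416 - q_O - q_J)q_J - 25q_J.
Setting the follower's marginal profit to zero, 391 - q_O - 2q_J = 0, i.e. q_J = (391 - q_O)/2.
The leader anticipates this reaction. Substituting into P = 416 - Q gives P = 441/2 - (1/2)q_O, so π_O = (441/2 - (1/2)q_O)q_O - 137q_O.
Leader FOC: 167/2 - q_O = 0, so q_O = 167/2.
Then q_J = (391 - 167/2)/2 = 615/4.

83.50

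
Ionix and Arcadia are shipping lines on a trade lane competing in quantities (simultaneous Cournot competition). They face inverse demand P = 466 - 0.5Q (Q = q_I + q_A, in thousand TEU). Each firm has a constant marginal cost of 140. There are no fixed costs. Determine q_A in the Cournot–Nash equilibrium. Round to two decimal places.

Each firm earns π_i = (466 - 0.5Q)q_i - 140q_i.
Setting ∂π_i/∂q_i = 0 with rivals' quantities fixed: 326 - q_i - (1/2)q_j = 0.
With identical firms every q_j equals q_i, so q_j = q_i and 326 = (3/2)q_i, giving q_i = 652/3.

217.33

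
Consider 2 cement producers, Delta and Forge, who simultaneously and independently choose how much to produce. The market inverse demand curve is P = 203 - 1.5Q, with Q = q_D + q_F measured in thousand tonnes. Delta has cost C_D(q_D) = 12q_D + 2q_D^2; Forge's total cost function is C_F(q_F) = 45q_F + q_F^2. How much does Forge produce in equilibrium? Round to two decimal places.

25.02

Delta's profit: π_D = (203 - 1.5Q)q_D - (12q_D + 2q_D²). Setting ∂π_D/∂q_D = 0: 191 - 7q_D - (3/2)(q_F) = 0.
Forge's first-order condition: 158 - 5q_F - (3/2)(q_D) = 0.
So q_D = (191 - (3/2)q_F)/7 and q_F = (158 - (3/2)q_D)/5.
Substituting one into the other gives q_D = 21.9237 and q_F = 25.0229.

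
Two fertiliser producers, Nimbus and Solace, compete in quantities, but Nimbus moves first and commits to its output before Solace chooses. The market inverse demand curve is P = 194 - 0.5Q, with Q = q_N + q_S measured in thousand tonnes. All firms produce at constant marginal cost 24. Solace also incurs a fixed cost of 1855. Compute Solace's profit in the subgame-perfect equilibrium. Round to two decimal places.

1757.50

Solve by backward induction. Given q_N, the follower Solace maximises π_S = (194 - (1/2)q_N - (1/2)q_S)q_S - 24q_S.
Setting the follower's marginal profit to zero, 170 - (1/2)q_N - q_S = 0, i.e. q_S = (170 - (1/2)q_N).
The leader anticipates this reaction. Substituting into P = 194 - 0.5Q gives P = 109 - (1/4)q_N, so π_N = (109 - (1/4)q_N)q_N - 24q_N.
Maximising: ∂π_N/∂q_N = 85 - (1/2)q_N = 0, giving q_N = 170.
Then q_S = (170 - (1/2)·170) = 85.
Price P = 194 - (1/2)·255 = 133/2.
Solace's profit: (133/2 - 24)·85 - 1855 = 1757.5000.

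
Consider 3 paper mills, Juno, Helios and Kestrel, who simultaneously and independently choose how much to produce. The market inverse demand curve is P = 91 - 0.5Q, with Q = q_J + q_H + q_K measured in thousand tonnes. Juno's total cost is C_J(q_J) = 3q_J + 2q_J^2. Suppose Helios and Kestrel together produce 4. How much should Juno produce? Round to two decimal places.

With rivals' combined output fixed at 4, Juno's profit is π_J = (91 - (1/2)·4 - (1/2)q_J)q_J - (3q_J + 2q_J²) = (89 - (1/2)q_J)q_J - (3q_J + 2q_J²).
∂π_J/∂q_J = 86 - 5q_J = 0, so q_J = 86/5.

17.20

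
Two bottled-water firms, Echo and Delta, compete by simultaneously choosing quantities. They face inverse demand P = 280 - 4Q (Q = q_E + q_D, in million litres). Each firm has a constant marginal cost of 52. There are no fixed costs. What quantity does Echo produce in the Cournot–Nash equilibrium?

A representative firm's profit is π_i = q_i(280 - 4Q) - 52q_i.
First-order condition (treating rivals' output as given): 228 - 8q_i - 4q_j = 0.
With identical firms every q_j equals q_i, so q_j = q_i and 228 = 12q_i, giving q_i = 19.

19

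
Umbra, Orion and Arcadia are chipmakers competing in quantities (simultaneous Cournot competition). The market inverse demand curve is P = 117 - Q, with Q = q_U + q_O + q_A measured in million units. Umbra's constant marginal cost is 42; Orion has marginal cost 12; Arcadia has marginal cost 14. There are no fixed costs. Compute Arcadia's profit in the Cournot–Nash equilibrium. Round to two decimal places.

Umbra's profit: π_U = (117 - Q)q_U - (42q_U). Setting ∂π_U/∂q_U = 0: 75 - 2q_U - (q_O + q_A) = 0.
Orion's first-order condition: 105 - 2q_O - (q_U + q_A) = 0.
Arcadia's profit: π_A = (117 - Q)q_A - (14q_A). Setting ∂π_A/∂q_A = 0: 103 - 2q_A - (q_U + q_O) = 0.
Summing all 3 equations gives 283 − 4Q = 0, hence Q = 283/4.
Back-substituting: q_U = (75 − 283/4) = 17/4, q_O = (105 − 283/4) = 137/4, q_A = (103 − 283/4) = 129/4.
Price P = 117 - 283/4 = 185/4.
Arcadia's profit: (185/4 - 14)·(129/4) = 1040.0625.

1040.06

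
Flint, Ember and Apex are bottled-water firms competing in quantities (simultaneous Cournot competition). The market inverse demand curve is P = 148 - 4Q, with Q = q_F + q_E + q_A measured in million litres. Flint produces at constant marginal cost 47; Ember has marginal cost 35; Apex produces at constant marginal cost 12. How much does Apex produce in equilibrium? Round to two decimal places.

Flint's profit: π_F = (148 - 4Q)q_F - (47q_F). Setting ∂π_F/∂q_F = 0: 101 - 8q_F - 4(q_E + q_A) = 0.
Ember's profit: π_E = (148 - 4Q)q_E - (35q_E). Setting ∂π_E/∂q_E = 0: 113 - 8q_E - 4(q_F + q_A) = 0.
Apex's first-order condition: 136 - 8q_A - 4(q_F + q_E) = 0.
Adding the 3 first-order conditions: 350 − 16Q = 0, so Q = 175/8.
Back-substituting: q_F = (101 − 175/2)/4 = 27/8, q_E = (113 − 175/2)/4 = 51/8, q_A = (136 − 175/2)/4 = 97/8.

12.13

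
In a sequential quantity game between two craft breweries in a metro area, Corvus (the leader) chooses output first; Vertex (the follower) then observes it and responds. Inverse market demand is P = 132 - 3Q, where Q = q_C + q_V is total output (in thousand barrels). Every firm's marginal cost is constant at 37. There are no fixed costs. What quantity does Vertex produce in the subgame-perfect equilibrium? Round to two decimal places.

7.92

Solve by backward induction. Given q_C, the follower Vertex maximises π_V = (132 - 3q_C - 3q_V)q_V - 37q_V.
∂π_V/∂q_V = 95 - 3q_C - 6q_V = 0 gives the reaction function q_V = (95 - 3q_C)/6.
Corvus substitutes q_V(q_C) into its own profit: π_C = q_C(132 - 3q_C - (95 - 3q_C)/2) - 37q_C = (169/2 - (3/2)q_C)q_C - 37q_C.
Maximising: ∂π_C/∂q_C = 95/2 - 3q_C = 0, giving q_C = 95/6.
Then q_V = (95 - 3·(95/6))/6 = 95/12.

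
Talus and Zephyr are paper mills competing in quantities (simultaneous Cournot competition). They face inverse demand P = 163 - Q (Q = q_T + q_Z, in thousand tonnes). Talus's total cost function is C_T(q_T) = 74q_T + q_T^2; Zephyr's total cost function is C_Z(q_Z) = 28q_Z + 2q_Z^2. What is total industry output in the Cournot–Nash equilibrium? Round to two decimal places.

36.96

Talus's profit: π_T = (163 - Q)q_T - (74q_T + q_T²). Setting ∂π_T/∂q_T = 0: 89 - 4q_T - (q_Z) = 0.
Zephyr's profit: π_Z = (163 - Q)q_Z - (28q_Z + 2q_Z²). Setting ∂π_Z/∂q_Z = 0: 135 - 6q_Z - (q_T) = 0.
Rearranging gives the reaction functions q_T = (89 - q_Z)/4 and q_Z = (135 - q_T)/6.
Substituting one into the other gives q_T = 399/23 and q_Z = 451/23.
Total output Q = 399/23 + 451/23 = 850/23.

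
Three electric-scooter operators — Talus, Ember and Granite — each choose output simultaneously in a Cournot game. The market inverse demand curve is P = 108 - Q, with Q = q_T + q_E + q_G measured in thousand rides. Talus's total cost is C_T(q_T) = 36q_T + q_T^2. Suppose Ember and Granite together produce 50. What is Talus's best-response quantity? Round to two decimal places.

5.50

With rivals' combined output fixed at 50, Talus's profit is π_T = (108 - 50 - q_T)q_T - (36q_T + q_T²) = (58 - q_T)q_T - (36q_T + q_T²).
∂π_T/∂q_T = 22 - 4q_T = 0, so q_T = 11/2.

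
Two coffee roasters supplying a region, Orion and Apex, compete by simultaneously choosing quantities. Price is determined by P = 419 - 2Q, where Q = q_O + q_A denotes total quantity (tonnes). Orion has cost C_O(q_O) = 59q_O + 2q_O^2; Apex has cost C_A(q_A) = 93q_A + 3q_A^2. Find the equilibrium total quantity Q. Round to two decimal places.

Orion's profit: π_O = (419 - 2Q)q_O - (59q_O + 2q_O²). Setting ∂π_O/∂q_O = 0: 360 - 8q_O - 2(q_A) = 0.
Apex's profit: π_A = (419 - 2Q)q_A - (93q_A + 3q_A²). Setting ∂π_A/∂q_A = 0: 326 - 10q_A - 2(q_O) = 0.
Rearranging gives the reaction functions q_O = (360 - 2q_A)/8 and q_A = (326 - 2q_O)/10.
Substituting one into the other gives q_O = 737/19 and q_A = 472/19.
Total output Q = 737/19 + 472/19 = 1209/19.

63.63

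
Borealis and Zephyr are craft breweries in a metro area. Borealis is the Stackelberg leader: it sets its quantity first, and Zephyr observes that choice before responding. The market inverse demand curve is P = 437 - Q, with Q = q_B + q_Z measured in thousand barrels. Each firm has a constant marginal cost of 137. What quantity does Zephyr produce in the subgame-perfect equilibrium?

75

The follower Zephyr best-responds to any q_B: π_Z = (437 - Q)q_Z - 137q_Z.
Setting the follower's marginal profit to zero, 300 - q_B - 2q_Z = 0, i.e. q_Z = (300 - q_B)/2.
The leader anticipates this reaction. Substituting into P = 437 - Q gives P = 287 - (1/2)q_B, so π_B = (287 - (1/2)q_B)q_B - 137q_B.
Maximising: ∂π_B/∂q_B = 150 - q_B = 0, giving q_B = 150.
Then q_Z = (300 - 150)/2 = 75.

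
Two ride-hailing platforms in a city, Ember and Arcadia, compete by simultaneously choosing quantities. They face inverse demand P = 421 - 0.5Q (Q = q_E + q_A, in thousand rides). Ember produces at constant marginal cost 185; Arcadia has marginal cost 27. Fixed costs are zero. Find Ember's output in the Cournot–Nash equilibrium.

Ember's profit: π_E = (421 - 0.5Q)q_E - (185q_E). Setting ∂π_E/∂q_E = 0: 236 - q_E - (1/2)(q_A) = 0.
Arcadia's profit: π_A = (421 - 0.5Q)q_A - (27q_A). Setting ∂π_A/∂q_A = 0: 394 - q_A - (1/2)(q_E) = 0.
Best responses: q_E = (236 - (1/2)q_A), q_A = (394 - (1/2)q_E).
Substituting one into the other gives q_E = 52 and q_A = 368.

52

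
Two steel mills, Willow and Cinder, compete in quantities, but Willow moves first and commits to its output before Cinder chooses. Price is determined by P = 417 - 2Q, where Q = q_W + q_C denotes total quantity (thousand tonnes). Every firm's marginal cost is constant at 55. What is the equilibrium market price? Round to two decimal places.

145.50

The follower Cinder best-responds to any q_W: π_C = (417 - 2Q)q_C - 55q_C.
Follower FOC: 362 - 2q_W - 4q_C = 0, so q_C(q_W) = (362 - 2q_W)/4.
The leader anticipates this reaction. Substituting into P = 417 - 2Q gives P = 236 - q_W, so π_W = (236 - q_W)q_W - 55q_W.
Leader FOC: 181 - 2q_W = 0, so q_W = 181/2.
Then q_C = (362 - 2·(181/2))/4 = 181/4.
Total output Q = 543/4, so price P = 417 - 2·(543/4) = 291/2.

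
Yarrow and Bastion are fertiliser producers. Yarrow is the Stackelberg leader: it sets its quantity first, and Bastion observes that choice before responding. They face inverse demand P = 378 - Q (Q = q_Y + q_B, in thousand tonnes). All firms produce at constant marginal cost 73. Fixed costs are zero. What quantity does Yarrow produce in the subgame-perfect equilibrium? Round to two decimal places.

The follower Bastion best-responds to any q_Y: π_B = (378 - Q)q_B - 73q_B.
∂π_B/∂q_B = 305 - q_Y - 2q_B = 0 gives the reaction function q_B = (305 - q_Y)/2.
Yarrow substitutes q_B(q_Y) into its own profit: π_Y = q_Y(378 - q_Y - (305 - q_Y)/2) - 73q_Y = (451/2 - (1/2)q_Y)q_Y - 73q_Y.
The leader's first-order condition 305/2 - q_Y = 0 yields q_Y = 305/2.
Then q_B = (305 - 305/2)/2 = 305/4.

152.50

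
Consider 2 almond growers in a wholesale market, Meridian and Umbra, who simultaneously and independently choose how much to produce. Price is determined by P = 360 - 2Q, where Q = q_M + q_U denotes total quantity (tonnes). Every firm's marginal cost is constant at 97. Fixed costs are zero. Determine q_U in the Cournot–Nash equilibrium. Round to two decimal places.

43.83

Each firm earns π_i = (360 - 2Q)q_i - 97q_i.
Setting ∂π_i/∂q_i = 0 with rivals' quantities fixed: 263 - 4q_i - 2q_j = 0.
With identical firms every q_j equals q_i, so q_j = q_i and 263 = 6q_i, giving q_i = 263/6.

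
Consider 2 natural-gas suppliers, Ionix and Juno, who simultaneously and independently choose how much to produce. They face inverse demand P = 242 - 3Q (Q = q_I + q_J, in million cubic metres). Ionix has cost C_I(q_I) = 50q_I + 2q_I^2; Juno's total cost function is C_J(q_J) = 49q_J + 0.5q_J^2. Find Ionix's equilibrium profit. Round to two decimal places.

786.38

Ionix's profit: π_I = (242 - 3Q)q_I - (50q_I + 2q_I²). Setting ∂π_I/∂q_I = 0: 192 - 10q_I - 3(q_J) = 0.
Juno's first-order condition: 193 - 7q_J - 3(q_I) = 0.
Best responses: q_I = (192 - 3q_J)/10, q_J = (193 - 3q_I)/7.
Substituting one into the other gives q_I = 765/61 and q_J = 1354/61.
Price P = 242 - 3·34.7377 = 137.7869.
Ionix's profit: 137.7869·(765/61) - 50·(765/61) - 2(765/61)² = 786.3813.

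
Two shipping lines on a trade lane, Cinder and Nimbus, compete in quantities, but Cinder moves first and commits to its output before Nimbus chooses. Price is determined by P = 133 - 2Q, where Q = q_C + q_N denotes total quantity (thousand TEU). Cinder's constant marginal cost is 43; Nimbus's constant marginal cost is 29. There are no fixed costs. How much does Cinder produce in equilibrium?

19

The follower Nimbus best-responds to any q_C: π_N = (133 - 2Q)q_N - 29q_N.
Follower FOC: 104 - 2q_C - 4q_N = 0, so q_N(q_C) = (104 - 2q_C)/4.
The leader anticipates this reaction. Substituting into P = 133 - 2Q gives P = 81 - q_C, so π_C = (81 - q_C)q_C - 43q_C.
The leader's first-order condition 38 - 2q_C = 0 yields q_C = 19.
Then q_N = (104 - 2·19)/4 = 33/2.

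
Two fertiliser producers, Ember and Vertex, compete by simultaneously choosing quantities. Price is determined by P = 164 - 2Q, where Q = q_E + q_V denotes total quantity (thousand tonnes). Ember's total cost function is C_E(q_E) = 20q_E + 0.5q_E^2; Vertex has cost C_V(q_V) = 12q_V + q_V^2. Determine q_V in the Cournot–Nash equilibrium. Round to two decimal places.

Ember's profit: π_E = (164 - 2Q)q_E - (20q_E + (1/2)q_E²). Setting ∂π_E/∂q_E = 0: 144 - 5q_E - 2(q_V) = 0.
Vertex's profit: π_V = (164 - 2Q)q_V - (12q_V + q_V²). Setting ∂π_V/∂q_V = 0: 152 - 6q_V - 2(q_E) = 0.
Rearranging gives the reaction functions q_E = (144 - 2q_V)/5 and q_V = (152 - 2q_E)/6.
Solving the pair: q_E = 280/13, q_V = 236/13.

18.15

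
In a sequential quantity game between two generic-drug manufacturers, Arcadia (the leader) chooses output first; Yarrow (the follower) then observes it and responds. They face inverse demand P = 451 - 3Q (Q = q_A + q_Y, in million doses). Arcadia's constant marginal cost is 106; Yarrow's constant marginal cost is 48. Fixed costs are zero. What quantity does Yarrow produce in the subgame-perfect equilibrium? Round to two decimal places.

The follower Yarrow best-responds to any q_A: π_Y = (451 - 3Q)q_Y - 48q_Y.
Follower FOC: 403 - 3q_A - 6q_Y = 0, so q_Y(q_A) = (403 - 3q_A)/6.
Arcadia substitutes q_Y(q_A) into its own profit: π_A = q_A(451 - 3q_A - (403 - 3q_A)/2) - 106q_A = (499/2 - (3/2)q_A)q_A - 106q_A.
The leader's first-order condition 287/2 - 3q_A = 0 yields q_A = 287/6.
Then q_Y = (403 - 3·(287/6))/6 = 173/4.

43.25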